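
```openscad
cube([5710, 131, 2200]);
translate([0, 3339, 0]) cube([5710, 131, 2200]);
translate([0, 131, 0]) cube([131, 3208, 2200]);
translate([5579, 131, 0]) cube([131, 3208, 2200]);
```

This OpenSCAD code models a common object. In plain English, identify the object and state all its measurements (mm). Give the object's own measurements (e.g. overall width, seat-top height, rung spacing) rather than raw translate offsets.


The wall frame of a small rectangular building: four walls, each 2200 mm tall and 131 mm thick, enclosing a footprint 5710 mm (x) by 3470 mm (y) outside-to-outside, with no floor or roof. The front and back walls (the −y and +y sides) span the full width; the two side walls fit between them.


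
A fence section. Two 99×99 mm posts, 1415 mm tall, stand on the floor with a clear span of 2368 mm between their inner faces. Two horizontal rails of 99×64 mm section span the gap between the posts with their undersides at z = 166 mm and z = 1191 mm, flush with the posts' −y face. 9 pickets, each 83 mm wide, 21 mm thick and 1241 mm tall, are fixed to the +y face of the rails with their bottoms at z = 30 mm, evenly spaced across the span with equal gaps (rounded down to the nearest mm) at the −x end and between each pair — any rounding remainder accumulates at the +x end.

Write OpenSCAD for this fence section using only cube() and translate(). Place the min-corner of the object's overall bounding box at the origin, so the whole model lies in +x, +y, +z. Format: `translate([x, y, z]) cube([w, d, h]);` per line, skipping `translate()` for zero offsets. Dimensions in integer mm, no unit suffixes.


cube([99, 99, 1415]);
translate([2467, 0, 0]) cube([99, 99, 1415]);
translate([99, 0, 166]) cube([2368, 99, 64]);
translate([99, 0, 1191]) cube([2368, 99, 64]);
translate([261, 99, 30]) cube([83, 21, 1241]);
translate([506, 99, 30]) cube([83, 21, 1241]);
translate([751, 99, 30]) cube([83, 21, 1241]);
translate([996, 99, 30]) cube([83, 21, 1241]);
translate([1241, 99, 30]) cube([83, 21, 1241]);
translate([1486, 99, 30]) cube([83, 21, 1241]);
translate([1731, 99, 30]) cube([83, 21, 1241]);
translate([1976, 99, 30]) cube([83, 21, 1241]);
translate([2221, 99, 30]) cube([83, 21, 1241]);


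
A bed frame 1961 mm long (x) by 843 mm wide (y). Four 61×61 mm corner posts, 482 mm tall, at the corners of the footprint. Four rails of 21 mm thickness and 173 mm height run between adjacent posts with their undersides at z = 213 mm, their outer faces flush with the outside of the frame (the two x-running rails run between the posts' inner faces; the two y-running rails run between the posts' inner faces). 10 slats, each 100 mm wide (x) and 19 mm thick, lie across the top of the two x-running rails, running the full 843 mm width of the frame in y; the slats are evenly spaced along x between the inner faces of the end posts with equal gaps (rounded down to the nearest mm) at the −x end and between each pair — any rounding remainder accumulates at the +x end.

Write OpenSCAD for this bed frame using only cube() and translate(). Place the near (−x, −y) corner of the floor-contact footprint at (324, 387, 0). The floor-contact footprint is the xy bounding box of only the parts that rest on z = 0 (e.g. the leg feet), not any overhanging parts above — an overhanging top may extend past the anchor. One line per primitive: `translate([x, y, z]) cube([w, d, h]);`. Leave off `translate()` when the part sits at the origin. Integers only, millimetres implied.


// slat z = rail_z + rail_h = 213 + 173 = 386
// slat gap = ⌊(1839 − 10·100) / 11⌋ = 76
translate([324, 387, 0]) cube([61, 61, 482]);
translate([324, 1169, 0]) cube([61, 61, 482]);
translate([2224, 387, 0]) cube([61, 61, 482]);
translate([2224, 1169, 0]) cube([61, 61, 482]);
translate([385, 387, 213]) cube([1839, 21, 173]);
translate([385, 1209, 213]) cube([1839, 21, 173]);
translate([324, 448, 213]) cube([21, 721, 173]);
translate([2264, 448, 213]) cube([21, 721, 173]);
translate([461, 387, 386]) cube([100, 843, 19]);
translate([637, 387, 386]) cube([100, 843, 19]);
translate([813, 387, 386]) cube([100, 843, 19]);
translate([989, 387, 386]) cube([100, 843, 19]);
translate([1165, 387, 386]) cube([100, 843, 19]);
translate([1341, 387, 386]) cube([100, 843, 19]);
translate([1517, 387, 386]) cube([100, 843, 19]);
translate([1693, 387, 386]) cube([100, 843, 19]);
translate([1869, 387, 386]) cube([100, 843, 19]);
translate([2045, 387, 386]) cube([100, 843, 19]);


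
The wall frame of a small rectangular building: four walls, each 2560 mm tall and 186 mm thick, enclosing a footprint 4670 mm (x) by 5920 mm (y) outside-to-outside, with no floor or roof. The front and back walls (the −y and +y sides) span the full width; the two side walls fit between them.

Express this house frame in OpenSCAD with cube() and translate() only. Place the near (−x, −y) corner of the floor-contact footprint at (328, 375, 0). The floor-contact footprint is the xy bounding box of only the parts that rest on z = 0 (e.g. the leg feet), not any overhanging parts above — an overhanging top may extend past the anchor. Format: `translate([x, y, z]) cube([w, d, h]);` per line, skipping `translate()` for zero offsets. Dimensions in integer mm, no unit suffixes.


translate([328, 375, 0]) cube([4670, 186, 2560]);
translate([328, 6109, 0]) cube([4670, 186, 2560]);
translate([328, 561, 0]) cube([186, 5548, 2560]);
translate([4812, 561, 0]) cube([186, 5548, 2560]);


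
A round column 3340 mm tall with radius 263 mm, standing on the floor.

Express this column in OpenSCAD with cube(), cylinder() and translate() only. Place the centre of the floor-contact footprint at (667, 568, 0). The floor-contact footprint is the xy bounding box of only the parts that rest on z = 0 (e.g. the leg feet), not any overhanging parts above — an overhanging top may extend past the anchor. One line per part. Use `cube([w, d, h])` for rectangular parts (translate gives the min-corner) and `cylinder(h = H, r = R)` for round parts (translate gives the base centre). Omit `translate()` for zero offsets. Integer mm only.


translate([667, 568, 0]) cylinder(h = 3340, r = 263);


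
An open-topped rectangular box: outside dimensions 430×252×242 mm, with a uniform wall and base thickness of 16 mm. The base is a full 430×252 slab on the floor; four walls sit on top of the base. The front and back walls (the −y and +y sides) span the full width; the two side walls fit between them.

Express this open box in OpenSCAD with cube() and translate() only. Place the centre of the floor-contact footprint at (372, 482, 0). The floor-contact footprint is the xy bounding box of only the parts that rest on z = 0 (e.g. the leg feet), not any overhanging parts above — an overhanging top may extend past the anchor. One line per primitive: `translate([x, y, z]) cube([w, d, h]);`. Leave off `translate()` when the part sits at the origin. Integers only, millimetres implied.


translate([157, 356, 0]) cube([430, 252, 16]);
translate([157, 356, 16]) cube([430, 16, 226]);
translate([157, 592, 16]) cube([430, 16, 226]);
translate([157, 372, 16]) cube([16, 220, 226]);
translate([571, 372, 16]) cube([16, 220, 226]);


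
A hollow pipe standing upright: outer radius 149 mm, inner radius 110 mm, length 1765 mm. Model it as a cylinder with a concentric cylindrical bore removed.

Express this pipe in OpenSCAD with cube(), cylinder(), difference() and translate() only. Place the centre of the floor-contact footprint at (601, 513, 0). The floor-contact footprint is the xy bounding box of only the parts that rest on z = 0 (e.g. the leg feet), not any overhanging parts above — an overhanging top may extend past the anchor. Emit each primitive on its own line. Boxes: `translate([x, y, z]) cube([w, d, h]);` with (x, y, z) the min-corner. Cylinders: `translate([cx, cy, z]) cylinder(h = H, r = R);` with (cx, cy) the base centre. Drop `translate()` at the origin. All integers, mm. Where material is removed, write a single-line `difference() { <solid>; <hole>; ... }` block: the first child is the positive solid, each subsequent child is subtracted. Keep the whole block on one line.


difference() { translate([601, 513, 0]) cylinder(h = 1765, r = 149); translate([601, 513, 0]) cylinder(h = 1765, r = 110); }


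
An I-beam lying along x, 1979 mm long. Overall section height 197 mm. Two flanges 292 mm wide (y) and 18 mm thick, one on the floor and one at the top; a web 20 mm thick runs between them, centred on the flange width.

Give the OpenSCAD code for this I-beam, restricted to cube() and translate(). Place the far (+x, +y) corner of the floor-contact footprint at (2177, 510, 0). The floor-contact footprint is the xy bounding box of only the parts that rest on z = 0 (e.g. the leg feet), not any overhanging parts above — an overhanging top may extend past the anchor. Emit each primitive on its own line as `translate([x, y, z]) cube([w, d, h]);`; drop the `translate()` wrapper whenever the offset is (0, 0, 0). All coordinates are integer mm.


translate([198, 218, 0]) cube([1979, 292, 18]);
translate([198, 354, 18]) cube([1979, 20, 161]);
translate([198, 218, 179]) cube([1979, 292, 18]);


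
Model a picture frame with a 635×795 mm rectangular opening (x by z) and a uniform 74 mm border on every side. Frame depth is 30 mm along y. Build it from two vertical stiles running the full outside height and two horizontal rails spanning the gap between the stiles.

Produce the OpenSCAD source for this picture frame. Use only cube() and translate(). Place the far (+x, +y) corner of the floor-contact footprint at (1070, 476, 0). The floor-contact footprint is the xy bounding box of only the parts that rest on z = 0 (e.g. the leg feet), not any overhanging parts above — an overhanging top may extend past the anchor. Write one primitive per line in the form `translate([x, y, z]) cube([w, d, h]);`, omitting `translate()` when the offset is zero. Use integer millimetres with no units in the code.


translate([287, 446, 0]) cube([74, 30, 943]);
translate([996, 446, 0]) cube([74, 30, 943]);
translate([361, 446, 0]) cube([635, 30, 74]);
translate([361, 446, 869]) cube([635, 30, 74]);


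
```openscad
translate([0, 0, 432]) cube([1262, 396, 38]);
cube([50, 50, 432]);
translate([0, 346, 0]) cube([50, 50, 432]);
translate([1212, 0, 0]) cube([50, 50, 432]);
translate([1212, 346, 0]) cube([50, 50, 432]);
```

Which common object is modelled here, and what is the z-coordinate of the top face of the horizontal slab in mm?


A bench. The seat-top height is 470 mm.

A long slab on four corner posts — a bench. The slab sits at z = 432 with thickness 38, so the top is 432 + 38 = 470 mm.


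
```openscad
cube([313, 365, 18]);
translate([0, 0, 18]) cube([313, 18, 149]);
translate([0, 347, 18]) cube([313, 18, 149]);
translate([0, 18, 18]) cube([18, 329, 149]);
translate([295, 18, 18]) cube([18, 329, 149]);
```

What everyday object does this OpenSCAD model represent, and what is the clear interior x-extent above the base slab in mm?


An open box. The internal width is 277 mm.

A 313×365 base slab with four walls standing on it — an open box. The base is 313 mm wide and the walls are 18 mm thick, so the internal width is 313 − 2 × 18 = 277 mm.


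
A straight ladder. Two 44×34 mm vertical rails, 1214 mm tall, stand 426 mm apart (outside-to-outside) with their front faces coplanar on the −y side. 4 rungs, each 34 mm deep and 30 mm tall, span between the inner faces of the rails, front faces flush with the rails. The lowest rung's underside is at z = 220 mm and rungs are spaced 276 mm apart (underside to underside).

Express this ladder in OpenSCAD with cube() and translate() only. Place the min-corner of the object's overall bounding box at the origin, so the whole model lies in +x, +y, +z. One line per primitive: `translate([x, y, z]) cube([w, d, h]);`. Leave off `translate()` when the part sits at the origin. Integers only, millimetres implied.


// rung span = 426 - 2*44 = 338
// rung[k] z = 220 + k*276
cube([44, 34, 1214]);
translate([382, 0, 0]) cube([44, 34, 1214]);
translate([44, 0, 220]) cube([338, 34, 30]);
translate([44, 0, 496]) cube([338, 34, 30]);
translate([44, 0, 772]) cube([338, 34, 30]);
translate([44, 0, 1048]) cube([338, 34, 30]);


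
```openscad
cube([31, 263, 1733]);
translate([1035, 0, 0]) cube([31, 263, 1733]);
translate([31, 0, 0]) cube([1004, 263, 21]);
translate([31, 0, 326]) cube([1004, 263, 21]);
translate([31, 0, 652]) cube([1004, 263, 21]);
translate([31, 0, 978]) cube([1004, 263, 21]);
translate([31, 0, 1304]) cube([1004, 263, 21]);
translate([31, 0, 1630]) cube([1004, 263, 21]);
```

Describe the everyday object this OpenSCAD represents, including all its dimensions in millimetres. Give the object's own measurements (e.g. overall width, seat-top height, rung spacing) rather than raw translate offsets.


An open bookshelf. Two side panels, each 31 mm thick, 263 mm deep and 1733 mm tall, stand 1066 mm apart (outside-to-outside). Between them sit 6 shelves, each 21 mm thick and 263 mm deep, spanning the full gap between the sides. The bottom shelf rests on the floor (its underside at z = 0) and the clear gap between one shelf's top and the next shelf's underside is 305 mm.


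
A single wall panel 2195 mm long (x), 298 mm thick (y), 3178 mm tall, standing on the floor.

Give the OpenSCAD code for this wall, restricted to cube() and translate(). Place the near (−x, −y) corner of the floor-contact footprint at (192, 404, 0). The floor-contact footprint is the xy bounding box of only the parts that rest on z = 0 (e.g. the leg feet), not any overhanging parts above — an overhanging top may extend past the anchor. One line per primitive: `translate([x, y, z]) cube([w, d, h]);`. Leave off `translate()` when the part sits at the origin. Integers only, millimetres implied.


translate([192, 404, 0]) cube([2195, 298, 3178]);


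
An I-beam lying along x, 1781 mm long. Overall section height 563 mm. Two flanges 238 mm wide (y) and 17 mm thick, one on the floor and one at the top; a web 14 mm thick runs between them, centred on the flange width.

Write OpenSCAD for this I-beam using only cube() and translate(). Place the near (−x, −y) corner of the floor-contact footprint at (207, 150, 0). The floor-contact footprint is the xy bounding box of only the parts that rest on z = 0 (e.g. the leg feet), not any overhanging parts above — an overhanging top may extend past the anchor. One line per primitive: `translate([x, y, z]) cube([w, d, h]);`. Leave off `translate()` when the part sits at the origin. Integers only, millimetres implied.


translate([207, 150, 0]) cube([1781, 238, 17]);
translate([207, 262, 17]) cube([1781, 14, 529]);
translate([207, 150, 546]) cube([1781, 238, 17]);


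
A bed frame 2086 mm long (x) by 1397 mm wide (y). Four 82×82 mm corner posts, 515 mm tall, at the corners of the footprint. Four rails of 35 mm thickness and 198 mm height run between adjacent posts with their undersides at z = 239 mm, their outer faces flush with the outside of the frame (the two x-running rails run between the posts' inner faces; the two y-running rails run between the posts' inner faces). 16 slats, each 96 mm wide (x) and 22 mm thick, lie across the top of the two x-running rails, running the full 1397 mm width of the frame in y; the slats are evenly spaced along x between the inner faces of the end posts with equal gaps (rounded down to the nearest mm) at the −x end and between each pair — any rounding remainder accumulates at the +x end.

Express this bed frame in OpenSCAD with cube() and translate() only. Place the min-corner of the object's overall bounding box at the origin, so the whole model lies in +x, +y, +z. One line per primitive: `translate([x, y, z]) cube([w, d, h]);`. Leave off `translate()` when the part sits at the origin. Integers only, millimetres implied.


cube([82, 82, 515]);
translate([0, 1315, 0]) cube([82, 82, 515]);
translate([2004, 0, 0]) cube([82, 82, 515]);
translate([2004, 1315, 0]) cube([82, 82, 515]);
translate([82, 0, 239]) cube([1922, 35, 198]);
translate([82, 1362, 239]) cube([1922, 35, 198]);
translate([0, 82, 239]) cube([35, 1233, 198]);
translate([2051, 82, 239]) cube([35, 1233, 198]);
translate([104, 0, 437]) cube([96, 1397, 22]);
translate([222, 0, 437]) cube([96, 1397, 22]);
translate([340, 0, 437]) cube([96, 1397, 22]);
translate([458, 0, 437]) cube([96, 1397, 22]);
translate([576, 0, 437]) cube([96, 1397, 22]);
translate([694, 0, 437]) cube([96, 1397, 22]);
translate([812, 0, 437]) cube([96, 1397, 22]);
translate([930, 0, 437]) cube([96, 1397, 22]);
translate([1048, 0, 437]) cube([96, 1397, 22]);
translate([1166, 0, 437]) cube([96, 1397, 22]);
translate([1284, 0, 437]) cube([96, 1397, 22]);
translate([1402, 0, 437]) cube([96, 1397, 22]);
translate([1520, 0, 437]) cube([96, 1397, 22]);
translate([1638, 0, 437]) cube([96, 1397, 22]);
translate([1756, 0, 437]) cube([96, 1397, 22]);
translate([1874, 0, 437]) cube([96, 1397, 22]);


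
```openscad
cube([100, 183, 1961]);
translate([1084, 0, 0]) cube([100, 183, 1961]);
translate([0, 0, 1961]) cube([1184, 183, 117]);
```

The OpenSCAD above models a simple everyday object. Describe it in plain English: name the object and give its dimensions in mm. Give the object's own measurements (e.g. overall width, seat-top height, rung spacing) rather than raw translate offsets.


A door frame. The clear opening is 984 mm wide and 1961 mm high. Two 100 mm wide jambs, 183 mm deep, stand either side of the opening from the floor to the top of the opening. A 117 mm thick head sits across the top of both jambs, spanning the full outside width of the frame.


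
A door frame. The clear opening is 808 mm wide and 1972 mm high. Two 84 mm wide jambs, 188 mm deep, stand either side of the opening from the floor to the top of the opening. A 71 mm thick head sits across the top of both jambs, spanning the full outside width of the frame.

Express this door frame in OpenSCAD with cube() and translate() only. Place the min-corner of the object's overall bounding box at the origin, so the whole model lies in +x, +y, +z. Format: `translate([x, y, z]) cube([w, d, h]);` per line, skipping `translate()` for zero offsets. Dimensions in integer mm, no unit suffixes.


cube([84, 188, 1972]);
translate([892, 0, 0]) cube([84, 188, 1972]);
translate([0, 0, 1972]) cube([976, 188, 71]);


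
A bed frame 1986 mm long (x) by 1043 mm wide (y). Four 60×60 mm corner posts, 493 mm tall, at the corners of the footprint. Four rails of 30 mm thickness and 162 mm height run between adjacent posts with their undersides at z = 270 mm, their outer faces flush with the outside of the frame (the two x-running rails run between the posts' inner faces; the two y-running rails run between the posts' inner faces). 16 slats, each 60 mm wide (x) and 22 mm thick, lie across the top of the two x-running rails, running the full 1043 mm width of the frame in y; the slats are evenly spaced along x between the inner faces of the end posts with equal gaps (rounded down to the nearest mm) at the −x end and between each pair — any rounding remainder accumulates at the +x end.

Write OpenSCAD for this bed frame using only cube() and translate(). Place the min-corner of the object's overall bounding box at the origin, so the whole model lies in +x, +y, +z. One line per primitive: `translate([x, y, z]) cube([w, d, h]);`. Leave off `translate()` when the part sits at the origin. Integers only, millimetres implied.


cube([60, 60, 493]);
translate([0, 983, 0]) cube([60, 60, 493]);
translate([1926, 0, 0]) cube([60, 60, 493]);
translate([1926, 983, 0]) cube([60, 60, 493]);
translate([60, 0, 270]) cube([1866, 30, 162]);
translate([60, 1013, 270]) cube([1866, 30, 162]);
translate([0, 60, 270]) cube([30, 923, 162]);
translate([1956, 60, 270]) cube([30, 923, 162]);
translate([113, 0, 432]) cube([60, 1043, 22]);
translate([226, 0, 432]) cube([60, 1043, 22]);
translate([339, 0, 432]) cube([60, 1043, 22]);
translate([452, 0, 432]) cube([60, 1043, 22]);
translate([565, 0, 432]) cube([60, 1043, 22]);
translate([678, 0, 432]) cube([60, 1043, 22]);
translate([791, 0, 432]) cube([60, 1043, 22]);
translate([904, 0, 432]) cube([60, 1043, 22]);
translate([1017, 0, 432]) cube([60, 1043, 22]);
translate([1130, 0, 432]) cube([60, 1043, 22]);
translate([1243, 0, 432]) cube([60, 1043, 22]);
translate([1356, 0, 432]) cube([60, 1043, 22]);
translate([1469, 0, 432]) cube([60, 1043, 22]);
translate([1582, 0, 432]) cube([60, 1043, 22]);
translate([1695, 0, 432]) cube([60, 1043, 22]);
translate([1808, 0, 432]) cube([60, 1043, 22]);


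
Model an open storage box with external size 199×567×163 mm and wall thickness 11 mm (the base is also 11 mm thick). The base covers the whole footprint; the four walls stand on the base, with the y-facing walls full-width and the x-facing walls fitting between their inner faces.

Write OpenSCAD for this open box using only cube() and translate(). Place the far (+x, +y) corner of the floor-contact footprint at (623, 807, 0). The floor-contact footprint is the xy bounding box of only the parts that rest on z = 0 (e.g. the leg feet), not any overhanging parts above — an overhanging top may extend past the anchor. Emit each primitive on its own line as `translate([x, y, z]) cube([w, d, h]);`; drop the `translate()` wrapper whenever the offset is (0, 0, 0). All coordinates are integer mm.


translate([424, 240, 0]) cube([199, 567, 11]);
translate([424, 240, 11]) cube([199, 11, 152]);
translate([424, 796, 11]) cube([199, 11, 152]);
translate([424, 251, 11]) cube([11, 545, 152]);
translate([612, 251, 11]) cube([11, 545, 152]);


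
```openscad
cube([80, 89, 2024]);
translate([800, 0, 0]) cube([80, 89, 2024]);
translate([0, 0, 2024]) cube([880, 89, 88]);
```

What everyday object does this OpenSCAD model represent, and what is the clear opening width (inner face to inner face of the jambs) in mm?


A door frame. The clear opening width is 720 mm.

Two 2024 mm tall posts with a header on top — a door frame. The left jamb is 80 mm wide at x = 0; the right jamb starts at x = 800. The clear opening is 800 − 80 = 720 mm.


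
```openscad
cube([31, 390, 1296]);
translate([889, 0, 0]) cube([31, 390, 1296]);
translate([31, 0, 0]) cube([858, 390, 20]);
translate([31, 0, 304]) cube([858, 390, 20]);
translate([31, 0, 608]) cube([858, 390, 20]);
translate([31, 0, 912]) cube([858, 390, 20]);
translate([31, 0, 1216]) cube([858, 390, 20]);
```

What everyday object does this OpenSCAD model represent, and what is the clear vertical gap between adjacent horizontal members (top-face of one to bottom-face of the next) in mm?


A bookshelf. The clear shelf gap is 284 mm.

Two tall side panels with 5 horizontal boards between them — a bookshelf. The first two shelf undersides are at z = 0 and z = 304; with shelf thickness 20, the clear gap is 304 − 0 − 20 = 284 mm.


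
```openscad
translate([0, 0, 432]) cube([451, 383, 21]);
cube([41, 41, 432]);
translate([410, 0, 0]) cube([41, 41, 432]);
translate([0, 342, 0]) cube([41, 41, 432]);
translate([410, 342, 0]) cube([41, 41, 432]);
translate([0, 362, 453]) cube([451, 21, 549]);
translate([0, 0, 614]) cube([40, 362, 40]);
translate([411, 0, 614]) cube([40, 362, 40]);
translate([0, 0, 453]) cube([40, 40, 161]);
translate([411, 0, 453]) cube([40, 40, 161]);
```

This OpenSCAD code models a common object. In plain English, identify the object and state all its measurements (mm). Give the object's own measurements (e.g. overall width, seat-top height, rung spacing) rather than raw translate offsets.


A chair. The seat is a 451×383×21 mm slab with its top at z = 453 mm, on four 41×41 mm corner legs (flush with the seat edges, standing on z = 0). A flat backrest 21 mm thick, 549 mm tall, spans the full seat width and rises from the seat top along its +y edge, rear face flush with the rear of the seat. Two armrests of 40×40 mm section run along each side from the seat's front edge to the front of the backrest, top faces 201 mm above the seat top and outer faces flush with the seat's x-edges; a 40×40 mm post under the front of each armrest stands on the seat at the front corner.


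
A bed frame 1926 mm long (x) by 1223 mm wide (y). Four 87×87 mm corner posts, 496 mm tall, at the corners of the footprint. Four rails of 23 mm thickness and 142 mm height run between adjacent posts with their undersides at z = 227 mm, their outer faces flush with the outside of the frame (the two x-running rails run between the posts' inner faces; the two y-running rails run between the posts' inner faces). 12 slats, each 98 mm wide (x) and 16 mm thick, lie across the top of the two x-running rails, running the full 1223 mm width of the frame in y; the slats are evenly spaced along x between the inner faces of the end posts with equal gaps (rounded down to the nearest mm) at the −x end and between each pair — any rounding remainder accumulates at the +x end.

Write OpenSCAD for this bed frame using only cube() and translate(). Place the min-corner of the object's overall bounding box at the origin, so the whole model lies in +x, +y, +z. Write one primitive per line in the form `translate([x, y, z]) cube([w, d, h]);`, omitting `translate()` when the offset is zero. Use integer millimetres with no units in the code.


cube([87, 87, 496]);
translate([0, 1136, 0]) cube([87, 87, 496]);
translate([1839, 0, 0]) cube([87, 87, 496]);
translate([1839, 1136, 0]) cube([87, 87, 496]);
translate([87, 0, 227]) cube([1752, 23, 142]);
translate([87, 1200, 227]) cube([1752, 23, 142]);
translate([0, 87, 227]) cube([23, 1049, 142]);
translate([1903, 87, 227]) cube([23, 1049, 142]);
translate([131, 0, 369]) cube([98, 1223, 16]);
translate([273, 0, 369]) cube([98, 1223, 16]);
translate([415, 0, 369]) cube([98, 1223, 16]);
translate([557, 0, 369]) cube([98, 1223, 16]);
translate([699, 0, 369]) cube([98, 1223, 16]);
translate([841, 0, 369]) cube([98, 1223, 16]);
translate([983, 0, 369]) cube([98, 1223, 16]);
translate([1125, 0, 369]) cube([98, 1223, 16]);
translate([1267, 0, 369]) cube([98, 1223, 16]);
translate([1409, 0, 369]) cube([98, 1223, 16]);
translate([1551, 0, 369]) cube([98, 1223, 16]);
translate([1693, 0, 369]) cube([98, 1223, 16]);


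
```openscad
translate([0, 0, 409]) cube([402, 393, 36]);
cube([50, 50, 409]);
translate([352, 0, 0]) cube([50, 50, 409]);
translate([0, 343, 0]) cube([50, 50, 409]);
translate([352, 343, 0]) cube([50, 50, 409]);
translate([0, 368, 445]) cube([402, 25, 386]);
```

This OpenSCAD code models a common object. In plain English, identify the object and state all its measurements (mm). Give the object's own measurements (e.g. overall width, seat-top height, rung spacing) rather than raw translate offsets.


A chair. The seat is a 402×393×36 mm slab with its top at z = 445 mm, on four 50×50 mm corner legs (flush with the seat edges, standing on z = 0). A flat backrest 25 mm thick, 386 mm tall, spans the full seat width and rises from the seat top along its +y edge, rear face flush with the rear of the seat.


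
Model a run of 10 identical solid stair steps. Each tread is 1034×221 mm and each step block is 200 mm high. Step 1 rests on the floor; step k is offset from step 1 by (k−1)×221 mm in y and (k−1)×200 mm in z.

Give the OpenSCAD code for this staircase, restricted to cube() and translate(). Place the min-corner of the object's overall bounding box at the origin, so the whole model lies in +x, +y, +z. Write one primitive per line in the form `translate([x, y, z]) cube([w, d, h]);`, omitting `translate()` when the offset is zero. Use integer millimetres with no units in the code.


cube([1034, 221, 200]);
translate([0, 221, 200]) cube([1034, 221, 200]);
translate([0, 442, 400]) cube([1034, 221, 200]);
translate([0, 663, 600]) cube([1034, 221, 200]);
translate([0, 884, 800]) cube([1034, 221, 200]);
translate([0, 1105, 1000]) cube([1034, 221, 200]);
translate([0, 1326, 1200]) cube([1034, 221, 200]);
translate([0, 1547, 1400]) cube([1034, 221, 200]);
translate([0, 1768, 1600]) cube([1034, 221, 200]);
translate([0, 1989, 1800]) cube([1034, 221, 200]);


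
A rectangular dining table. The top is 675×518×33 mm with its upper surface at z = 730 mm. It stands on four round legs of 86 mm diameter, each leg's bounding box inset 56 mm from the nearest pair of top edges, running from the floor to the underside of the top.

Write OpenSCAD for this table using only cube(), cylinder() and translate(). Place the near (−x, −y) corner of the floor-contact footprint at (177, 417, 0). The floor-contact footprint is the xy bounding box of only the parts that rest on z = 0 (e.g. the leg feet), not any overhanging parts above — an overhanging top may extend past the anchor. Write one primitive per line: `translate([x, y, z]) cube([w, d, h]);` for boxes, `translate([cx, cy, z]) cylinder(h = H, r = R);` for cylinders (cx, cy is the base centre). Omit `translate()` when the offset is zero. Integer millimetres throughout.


translate([121, 361, 697]) cube([675, 518, 33]);
translate([220, 460, 0]) cylinder(h = 697, r = 43);
translate([697, 460, 0]) cylinder(h = 697, r = 43);
translate([220, 780, 0]) cylinder(h = 697, r = 43);
translate([697, 780, 0]) cylinder(h = 697, r = 43);


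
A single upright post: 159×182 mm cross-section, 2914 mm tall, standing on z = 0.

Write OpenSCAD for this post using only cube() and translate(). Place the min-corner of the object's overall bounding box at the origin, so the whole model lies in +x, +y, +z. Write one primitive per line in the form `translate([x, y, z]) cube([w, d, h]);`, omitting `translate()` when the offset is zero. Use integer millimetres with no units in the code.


cube([159, 182, 2914]);


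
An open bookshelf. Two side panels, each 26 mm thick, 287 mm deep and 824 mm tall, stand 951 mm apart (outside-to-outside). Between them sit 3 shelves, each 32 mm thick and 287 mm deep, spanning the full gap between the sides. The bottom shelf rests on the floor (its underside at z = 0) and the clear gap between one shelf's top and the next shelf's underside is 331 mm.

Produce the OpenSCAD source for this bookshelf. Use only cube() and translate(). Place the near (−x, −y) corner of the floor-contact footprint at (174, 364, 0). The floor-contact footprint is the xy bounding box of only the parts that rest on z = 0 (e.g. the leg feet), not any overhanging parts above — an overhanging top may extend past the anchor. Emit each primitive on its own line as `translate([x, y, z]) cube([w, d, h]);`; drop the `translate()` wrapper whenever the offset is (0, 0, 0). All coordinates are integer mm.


translate([174, 364, 0]) cube([26, 287, 824]);
translate([1099, 364, 0]) cube([26, 287, 824]);
translate([200, 364, 0]) cube([899, 287, 32]);
translate([200, 364, 363]) cube([899, 287, 32]);
translate([200, 364, 726]) cube([899, 287, 32]);


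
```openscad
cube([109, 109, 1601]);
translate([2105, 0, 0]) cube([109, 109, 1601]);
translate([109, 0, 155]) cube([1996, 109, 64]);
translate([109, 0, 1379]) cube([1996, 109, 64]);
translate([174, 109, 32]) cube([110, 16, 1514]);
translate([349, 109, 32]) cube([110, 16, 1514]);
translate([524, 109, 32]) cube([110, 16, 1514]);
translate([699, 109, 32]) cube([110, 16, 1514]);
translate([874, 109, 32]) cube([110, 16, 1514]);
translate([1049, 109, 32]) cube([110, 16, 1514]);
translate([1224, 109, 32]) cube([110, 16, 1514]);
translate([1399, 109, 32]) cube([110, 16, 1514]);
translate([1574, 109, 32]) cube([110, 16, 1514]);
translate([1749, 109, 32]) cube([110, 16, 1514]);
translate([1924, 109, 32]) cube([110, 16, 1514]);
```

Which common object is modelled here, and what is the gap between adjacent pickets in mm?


A fence section. The picket gap is 65 mm.

Two posts, two rails, 11 pickets — a fence section. Span 1996 mm holds 11 pickets of 110 mm with 12 equal gaps: ⌊(1996 − 11·110) / 12⌋ = 65 mm.


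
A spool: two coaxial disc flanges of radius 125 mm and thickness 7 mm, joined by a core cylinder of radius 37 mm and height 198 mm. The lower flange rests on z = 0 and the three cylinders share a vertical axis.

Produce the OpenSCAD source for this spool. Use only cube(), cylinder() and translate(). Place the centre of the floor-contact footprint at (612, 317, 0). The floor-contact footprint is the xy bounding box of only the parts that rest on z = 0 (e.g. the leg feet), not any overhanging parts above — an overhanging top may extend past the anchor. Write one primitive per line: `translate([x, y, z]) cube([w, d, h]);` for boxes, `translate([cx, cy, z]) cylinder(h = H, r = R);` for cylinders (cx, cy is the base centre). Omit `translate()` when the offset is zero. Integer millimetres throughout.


translate([612, 317, 0]) cylinder(h = 7, r = 125);
translate([612, 317, 7]) cylinder(h = 198, r = 37);
translate([612, 317, 205]) cylinder(h = 7, r = 125);


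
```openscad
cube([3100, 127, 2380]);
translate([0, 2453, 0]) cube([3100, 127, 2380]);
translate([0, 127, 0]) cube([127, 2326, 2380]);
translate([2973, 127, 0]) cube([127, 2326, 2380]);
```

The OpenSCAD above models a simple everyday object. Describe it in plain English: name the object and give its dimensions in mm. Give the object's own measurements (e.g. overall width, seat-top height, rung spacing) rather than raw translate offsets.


The wall frame of a small rectangular building: four walls, each 2380 mm tall and 127 mm thick, enclosing a footprint 3100 mm (x) by 2580 mm (y) outside-to-outside, with no floor or roof. The front and back walls (the −y and +y sides) span the full width; the two side walls fit between them.


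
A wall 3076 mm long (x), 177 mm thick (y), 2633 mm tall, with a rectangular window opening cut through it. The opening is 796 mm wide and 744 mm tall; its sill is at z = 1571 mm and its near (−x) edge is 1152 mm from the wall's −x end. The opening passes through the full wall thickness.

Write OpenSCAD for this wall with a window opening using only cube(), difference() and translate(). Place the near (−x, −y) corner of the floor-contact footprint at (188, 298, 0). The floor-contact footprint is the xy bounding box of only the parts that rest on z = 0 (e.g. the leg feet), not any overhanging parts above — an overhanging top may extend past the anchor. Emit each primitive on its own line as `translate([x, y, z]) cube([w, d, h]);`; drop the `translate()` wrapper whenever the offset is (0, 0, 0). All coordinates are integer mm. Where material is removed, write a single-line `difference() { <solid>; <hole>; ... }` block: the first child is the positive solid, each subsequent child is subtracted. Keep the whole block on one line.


difference() { translate([188, 298, 0]) cube([3076, 177, 2633]); translate([1340, 298, 1571]) cube([796, 177, 744]); }


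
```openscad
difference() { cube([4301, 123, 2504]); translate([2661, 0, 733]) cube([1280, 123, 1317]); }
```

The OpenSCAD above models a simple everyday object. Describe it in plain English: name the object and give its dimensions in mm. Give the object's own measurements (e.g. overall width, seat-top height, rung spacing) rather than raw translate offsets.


A wall 4301 mm long (x), 123 mm thick (y), 2504 mm tall, with a rectangular window opening cut through it. The opening is 1280 mm wide and 1317 mm tall; its sill is at z = 733 mm and its near (−x) edge is 2661 mm from the wall's −x end. The opening passes through the full wall thickness.


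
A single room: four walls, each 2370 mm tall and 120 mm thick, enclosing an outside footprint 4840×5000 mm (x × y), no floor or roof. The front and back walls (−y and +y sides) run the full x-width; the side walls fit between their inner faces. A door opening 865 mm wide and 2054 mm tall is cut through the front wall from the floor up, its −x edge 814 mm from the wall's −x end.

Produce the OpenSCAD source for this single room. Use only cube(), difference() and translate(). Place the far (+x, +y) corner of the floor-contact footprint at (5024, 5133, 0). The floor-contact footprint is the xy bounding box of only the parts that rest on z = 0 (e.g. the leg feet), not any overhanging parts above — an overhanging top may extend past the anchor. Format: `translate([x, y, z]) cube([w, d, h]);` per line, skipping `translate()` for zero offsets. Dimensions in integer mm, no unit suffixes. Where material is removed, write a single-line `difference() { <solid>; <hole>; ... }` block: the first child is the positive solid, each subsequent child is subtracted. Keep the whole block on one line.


difference() { translate([184, 133, 0]) cube([4840, 120, 2370]); translate([998, 133, 0]) cube([865, 120, 2054]); }
translate([184, 5013, 0]) cube([4840, 120, 2370]);
translate([184, 253, 0]) cube([120, 4760, 2370]);
translate([4904, 253, 0]) cube([120, 4760, 2370]);


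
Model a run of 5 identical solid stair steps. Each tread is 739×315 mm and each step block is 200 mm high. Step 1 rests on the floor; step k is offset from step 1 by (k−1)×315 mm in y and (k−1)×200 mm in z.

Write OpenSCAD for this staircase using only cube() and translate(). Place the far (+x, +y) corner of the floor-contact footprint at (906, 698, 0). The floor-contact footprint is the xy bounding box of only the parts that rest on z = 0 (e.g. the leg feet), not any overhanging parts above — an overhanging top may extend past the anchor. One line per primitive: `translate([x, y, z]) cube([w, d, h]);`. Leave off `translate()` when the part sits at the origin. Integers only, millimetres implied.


translate([167, 383, 0]) cube([739, 315, 200]);
translate([167, 698, 200]) cube([739, 315, 200]);
translate([167, 1013, 400]) cube([739, 315, 200]);
translate([167, 1328, 600]) cube([739, 315, 200]);
translate([167, 1643, 800]) cube([739, 315, 200]);


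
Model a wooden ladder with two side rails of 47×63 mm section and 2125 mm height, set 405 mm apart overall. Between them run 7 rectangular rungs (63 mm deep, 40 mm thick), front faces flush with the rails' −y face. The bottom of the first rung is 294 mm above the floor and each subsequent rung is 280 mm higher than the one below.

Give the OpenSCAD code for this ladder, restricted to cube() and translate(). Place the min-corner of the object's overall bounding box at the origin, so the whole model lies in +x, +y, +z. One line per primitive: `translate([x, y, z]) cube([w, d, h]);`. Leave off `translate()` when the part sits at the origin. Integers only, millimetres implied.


cube([47, 63, 2125]);
translate([358, 0, 0]) cube([47, 63, 2125]);
translate([47, 0, 294]) cube([311, 63, 40]);
translate([47, 0, 574]) cube([311, 63, 40]);
translate([47, 0, 854]) cube([311, 63, 40]);
translate([47, 0, 1134]) cube([311, 63, 40]);
translate([47, 0, 1414]) cube([311, 63, 40]);
translate([47, 0, 1694]) cube([311, 63, 40]);
translate([47, 0, 1974]) cube([311, 63, 40]);


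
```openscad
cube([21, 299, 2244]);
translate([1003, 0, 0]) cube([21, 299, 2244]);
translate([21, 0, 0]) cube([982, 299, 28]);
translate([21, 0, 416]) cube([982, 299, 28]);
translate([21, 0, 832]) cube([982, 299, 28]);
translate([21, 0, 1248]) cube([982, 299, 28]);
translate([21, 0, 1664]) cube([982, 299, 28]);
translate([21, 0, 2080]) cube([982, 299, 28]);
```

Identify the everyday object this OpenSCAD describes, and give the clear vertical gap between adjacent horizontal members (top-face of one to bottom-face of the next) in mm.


A bookshelf. The clear shelf gap is 388 mm.

Two tall side panels with 6 horizontal boards between them — a bookshelf. The first two shelf undersides are at z = 0 and z = 416; with shelf thickness 28, the clear gap is 416 − 0 − 28 = 388 mm.


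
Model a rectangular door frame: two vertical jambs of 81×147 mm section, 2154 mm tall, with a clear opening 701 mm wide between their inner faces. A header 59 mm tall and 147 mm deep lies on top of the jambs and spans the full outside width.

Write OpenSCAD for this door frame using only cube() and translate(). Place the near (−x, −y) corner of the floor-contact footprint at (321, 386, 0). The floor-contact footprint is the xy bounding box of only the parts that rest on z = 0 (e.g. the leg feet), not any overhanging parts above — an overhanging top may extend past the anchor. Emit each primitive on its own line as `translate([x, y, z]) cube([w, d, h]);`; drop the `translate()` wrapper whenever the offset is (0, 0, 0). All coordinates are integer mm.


translate([321, 386, 0]) cube([81, 147, 2154]);
translate([1103, 386, 0]) cube([81, 147, 2154]);
translate([321, 386, 2154]) cube([863, 147, 59]);
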